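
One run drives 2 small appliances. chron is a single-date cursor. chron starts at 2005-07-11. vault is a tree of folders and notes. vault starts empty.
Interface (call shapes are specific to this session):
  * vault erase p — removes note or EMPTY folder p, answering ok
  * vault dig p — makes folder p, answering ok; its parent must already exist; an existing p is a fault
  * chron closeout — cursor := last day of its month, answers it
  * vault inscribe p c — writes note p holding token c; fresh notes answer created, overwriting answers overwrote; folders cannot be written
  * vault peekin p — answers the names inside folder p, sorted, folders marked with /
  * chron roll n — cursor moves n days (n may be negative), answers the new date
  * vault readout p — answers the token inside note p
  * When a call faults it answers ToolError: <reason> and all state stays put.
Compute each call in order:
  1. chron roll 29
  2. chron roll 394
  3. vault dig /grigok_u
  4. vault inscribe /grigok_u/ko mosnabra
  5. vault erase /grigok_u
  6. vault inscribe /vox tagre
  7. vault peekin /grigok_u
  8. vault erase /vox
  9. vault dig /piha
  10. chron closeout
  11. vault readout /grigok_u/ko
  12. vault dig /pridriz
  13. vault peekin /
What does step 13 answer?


Answer: [grigok_u/, piha/, pridriz/]

Derivation:
> chron roll n: 29
[out] 2005-08-09
> chron roll n: 394
[out] 2006-09-07
> vault dig p: /grigok_u
[out] ok
> vault inscribe p: /grigok_u/ko c: mosnabra
[out] created
> vault erase p: /grigok_u
[out] ToolError: not empty
> vault inscribe p: /vox c: tagre
[out] created
> vault peekin p: /grigok_u
[out] [ko]
> vault erase p: /vox
[out] ok
> vault dig p: /piha
[out] ok
> chron closeout
[out] 2006-09-30
> vault readout p: /grigok_u/ko
[out] mosnabra
> vault dig p: /pridriz
[out] ok
> vault peekin p: /
[out] [grigok_u/, piha/, pridriz/]


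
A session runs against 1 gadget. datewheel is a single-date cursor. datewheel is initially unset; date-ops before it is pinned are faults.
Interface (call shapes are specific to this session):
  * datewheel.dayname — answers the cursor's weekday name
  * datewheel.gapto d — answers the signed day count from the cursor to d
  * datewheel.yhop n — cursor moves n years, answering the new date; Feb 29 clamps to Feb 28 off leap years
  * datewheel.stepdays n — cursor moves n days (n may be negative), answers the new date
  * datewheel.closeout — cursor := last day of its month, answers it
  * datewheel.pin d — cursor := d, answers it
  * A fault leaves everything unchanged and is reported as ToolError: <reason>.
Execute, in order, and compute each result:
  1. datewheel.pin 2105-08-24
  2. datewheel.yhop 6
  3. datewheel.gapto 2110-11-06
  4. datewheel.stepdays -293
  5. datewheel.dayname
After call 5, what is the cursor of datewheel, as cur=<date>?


Answer: cur=2110-11-04

Derivation:
→ datewheel.pin(d→2105-08-24)
← 2105-08-24
→ datewheel.yhop(n→6)
← 2111-08-24
→ datewheel.gapto(d→2110-11-06)
← -291
→ datewheel.stepdays(n→-293)
← 2110-11-04
→ datewheel.dayname()
← Tuesday


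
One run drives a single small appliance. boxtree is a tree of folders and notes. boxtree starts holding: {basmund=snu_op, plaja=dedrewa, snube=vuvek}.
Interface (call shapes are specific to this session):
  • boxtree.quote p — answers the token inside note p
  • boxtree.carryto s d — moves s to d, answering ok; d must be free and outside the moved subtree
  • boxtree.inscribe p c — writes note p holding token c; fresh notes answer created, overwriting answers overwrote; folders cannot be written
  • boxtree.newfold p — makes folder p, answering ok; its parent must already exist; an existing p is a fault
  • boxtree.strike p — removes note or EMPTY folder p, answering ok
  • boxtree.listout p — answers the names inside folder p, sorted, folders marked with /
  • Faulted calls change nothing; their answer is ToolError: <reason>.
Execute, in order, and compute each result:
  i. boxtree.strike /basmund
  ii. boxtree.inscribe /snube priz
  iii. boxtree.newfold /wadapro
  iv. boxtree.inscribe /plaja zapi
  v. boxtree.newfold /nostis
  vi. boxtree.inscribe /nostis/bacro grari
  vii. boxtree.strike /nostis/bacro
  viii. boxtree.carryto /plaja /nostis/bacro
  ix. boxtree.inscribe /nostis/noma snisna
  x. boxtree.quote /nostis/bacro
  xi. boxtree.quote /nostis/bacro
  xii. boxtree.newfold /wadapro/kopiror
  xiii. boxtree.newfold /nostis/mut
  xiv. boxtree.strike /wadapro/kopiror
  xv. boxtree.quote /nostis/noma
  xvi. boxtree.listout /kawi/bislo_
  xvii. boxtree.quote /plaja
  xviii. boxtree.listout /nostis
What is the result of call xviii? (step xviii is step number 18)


Answer: [bacro, mut/, noma]

Derivation:
Then strike on p='/basmund', which returns ok.
I invoke inscribe on p='/snube', c='priz', giving overwrote.
Using newfold on p='/wadapro', yielding ok.
I try inscribe on p='/plaja', c='zapi', → overwrote.
Now I run newfold on p='/nostis', and get ok.
I run inscribe on p='/nostis/bacro', c='grari', and get created.
Then strike on p='/nostis/bacro', and get ok.
Calling carryto on s='/plaja', d='/nostis/bacro', and see ok.
I use inscribe on p='/nostis/noma', c='snisna', — result: created.
Invoking quote on p='/nostis/bacro', and get zapi.
Invoking quote on p='/nostis/bacro', and get zapi.
Now I run newfold on p='/wadapro/kopiror', yielding ok.
Using newfold on p='/nostis/mut', and get ok.
I run strike on p='/wadapro/kopiror', yielding ok.
Using quote on p='/nostis/noma', which returns snisna.
I try listout on p='/kawi/bislo_', and get ToolError: not found.
I run quote on p='/plaja', and observe ToolError: not found.
Calling listout on p='/nostis', and get [bacro, mut/, noma].


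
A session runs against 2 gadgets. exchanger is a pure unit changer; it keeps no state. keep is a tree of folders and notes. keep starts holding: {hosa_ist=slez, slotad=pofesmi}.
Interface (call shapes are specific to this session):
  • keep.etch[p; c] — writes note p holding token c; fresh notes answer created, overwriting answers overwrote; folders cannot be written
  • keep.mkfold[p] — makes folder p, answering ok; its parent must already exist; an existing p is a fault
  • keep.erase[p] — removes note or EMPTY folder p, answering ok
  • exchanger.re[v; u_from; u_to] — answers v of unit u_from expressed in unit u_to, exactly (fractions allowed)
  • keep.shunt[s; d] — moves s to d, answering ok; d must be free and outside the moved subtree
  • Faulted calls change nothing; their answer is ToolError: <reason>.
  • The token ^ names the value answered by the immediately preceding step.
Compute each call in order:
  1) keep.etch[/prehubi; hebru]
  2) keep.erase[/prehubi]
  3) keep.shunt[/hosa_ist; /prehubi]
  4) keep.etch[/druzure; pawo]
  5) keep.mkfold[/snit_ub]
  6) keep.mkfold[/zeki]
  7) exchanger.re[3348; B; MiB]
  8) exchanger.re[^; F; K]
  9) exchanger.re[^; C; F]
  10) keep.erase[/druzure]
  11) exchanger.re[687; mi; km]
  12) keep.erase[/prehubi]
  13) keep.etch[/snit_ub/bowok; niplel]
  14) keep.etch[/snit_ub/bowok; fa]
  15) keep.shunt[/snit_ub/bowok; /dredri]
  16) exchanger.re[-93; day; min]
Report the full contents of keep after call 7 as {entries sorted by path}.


Invoking keep.etch using p→/prehubi, c→hebru: created.
Next I call keep.erase using p→/prehubi, and get ok.
I call keep.shunt using s→/hosa_ist, d→/prehubi, which returns ok.
Using keep.etch using p→/druzure, c→pawo, → created.
I run keep.mkfold using p→/snit_ub, and get ok.
Calling keep.mkfold using p→/zeki, and get ok.
Then exchanger.re using v→3348, u_from→B, u_to→MiB, yielding 837/262144.
I run exchanger.re using v→^, u_from→F, u_to→K, which returns 3012514237/11796480.
I try exchanger.re using v→^, u_from→C, u_to→F: 3222229437/6553600.
Now I run keep.erase using p→/druzure, and see ok.
Then exchanger.re using v→687, u_from→mi, u_to→km, and see 17275302/15625.
Now I run keep.erase using p→/prehubi, giving ok.
I try keep.etch using p→/snit_ub/bowok, c→niplel, and observe created.
I try keep.etch using p→/snit_ub/bowok, c→fa, and observe overwrote.
I run keep.shunt using s→/snit_ub/bowok, d→/dredri, → ok.
Calling exchanger.re using v→-93, u_from→day, u_to→min, and get -133920.

Answer: {druzure=pawo, prehubi=slez, slotad=pofesmi, snit_ub/, zeki/}


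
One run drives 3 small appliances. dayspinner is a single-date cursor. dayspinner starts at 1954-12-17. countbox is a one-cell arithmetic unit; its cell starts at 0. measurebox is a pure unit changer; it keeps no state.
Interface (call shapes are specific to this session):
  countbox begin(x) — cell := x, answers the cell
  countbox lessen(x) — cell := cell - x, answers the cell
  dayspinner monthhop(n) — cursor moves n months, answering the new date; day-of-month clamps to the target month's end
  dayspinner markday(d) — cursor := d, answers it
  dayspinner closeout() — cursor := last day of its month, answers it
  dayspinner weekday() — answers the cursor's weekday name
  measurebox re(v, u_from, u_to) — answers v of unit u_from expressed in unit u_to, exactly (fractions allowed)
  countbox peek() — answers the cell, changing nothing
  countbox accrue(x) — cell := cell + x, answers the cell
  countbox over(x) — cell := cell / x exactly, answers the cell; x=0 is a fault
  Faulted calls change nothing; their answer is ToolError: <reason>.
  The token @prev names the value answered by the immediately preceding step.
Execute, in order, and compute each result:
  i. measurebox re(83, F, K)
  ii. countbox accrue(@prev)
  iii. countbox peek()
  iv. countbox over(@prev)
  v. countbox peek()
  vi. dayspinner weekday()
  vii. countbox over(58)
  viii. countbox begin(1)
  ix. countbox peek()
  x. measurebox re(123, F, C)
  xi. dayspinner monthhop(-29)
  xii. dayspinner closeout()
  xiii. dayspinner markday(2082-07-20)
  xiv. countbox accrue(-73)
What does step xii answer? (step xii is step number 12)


Answer: 1952-07-31

Derivation:
·→ measurebox re(v='83', u_from='F', u_to='K')
·← 18089/60
·→ countbox accrue(x='@prev')
·← 18089/60
·→ countbox peek()
·← 18089/60
·→ countbox over(x='@prev')
·← 1
·→ countbox peek()
·← 1
·→ dayspinner weekday()
·← Friday
·→ countbox over(x='58')
·← 1/58
·→ countbox begin(x='1')
·← 1
·→ countbox peek()
·← 1
·→ measurebox re(v='123', u_from='F', u_to='C')
·← 455/9
·→ dayspinner monthhop(n='-29')
·← 1952-07-17
·→ dayspinner closeout()
·← 1952-07-31
·→ dayspinner markday(d='2082-07-20')
·← 2082-07-20
·→ countbox accrue(x='-73')
·← -72


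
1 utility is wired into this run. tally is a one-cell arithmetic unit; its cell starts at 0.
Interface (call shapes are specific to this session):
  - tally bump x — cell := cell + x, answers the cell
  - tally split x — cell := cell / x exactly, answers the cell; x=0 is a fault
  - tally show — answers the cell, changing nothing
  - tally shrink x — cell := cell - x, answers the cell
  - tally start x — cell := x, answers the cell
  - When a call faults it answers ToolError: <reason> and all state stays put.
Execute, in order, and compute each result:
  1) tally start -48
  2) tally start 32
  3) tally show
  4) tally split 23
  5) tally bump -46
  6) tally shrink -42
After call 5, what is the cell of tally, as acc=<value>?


Answer: acc=-1026/23

Derivation:
-> tally start(x→-48)
<- -48
-> tally start(x→32)
<- 32
-> tally show()
<- 32
-> tally split(x→23)
<- 32/23
-> tally bump(x→-46)
<- -1026/23
-> tally shrink(x→-42)
<- -60/23


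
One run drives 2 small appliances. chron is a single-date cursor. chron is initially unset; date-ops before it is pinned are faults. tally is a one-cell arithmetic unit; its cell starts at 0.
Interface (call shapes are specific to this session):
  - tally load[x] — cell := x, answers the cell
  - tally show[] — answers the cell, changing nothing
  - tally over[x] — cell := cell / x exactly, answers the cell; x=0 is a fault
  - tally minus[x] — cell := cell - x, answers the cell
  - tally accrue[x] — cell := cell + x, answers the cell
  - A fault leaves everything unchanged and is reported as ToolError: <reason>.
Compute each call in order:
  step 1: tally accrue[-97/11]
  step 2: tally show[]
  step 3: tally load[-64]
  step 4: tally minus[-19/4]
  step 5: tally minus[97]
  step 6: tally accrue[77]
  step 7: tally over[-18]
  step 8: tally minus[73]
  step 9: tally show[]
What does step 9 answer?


Answer: -4939/72

Derivation:
~$ tally accrue x='-97/11'
:: -97/11
~$ tally show
:: -97/11
~$ tally load x='-64'
:: -64
~$ tally minus x='-19/4'
:: -237/4
~$ tally minus x='97'
:: -625/4
~$ tally accrue x='77'
:: -317/4
~$ tally over x='-18'
:: 317/72
~$ tally minus x='73'
:: -4939/72
~$ tally show
:: -4939/72


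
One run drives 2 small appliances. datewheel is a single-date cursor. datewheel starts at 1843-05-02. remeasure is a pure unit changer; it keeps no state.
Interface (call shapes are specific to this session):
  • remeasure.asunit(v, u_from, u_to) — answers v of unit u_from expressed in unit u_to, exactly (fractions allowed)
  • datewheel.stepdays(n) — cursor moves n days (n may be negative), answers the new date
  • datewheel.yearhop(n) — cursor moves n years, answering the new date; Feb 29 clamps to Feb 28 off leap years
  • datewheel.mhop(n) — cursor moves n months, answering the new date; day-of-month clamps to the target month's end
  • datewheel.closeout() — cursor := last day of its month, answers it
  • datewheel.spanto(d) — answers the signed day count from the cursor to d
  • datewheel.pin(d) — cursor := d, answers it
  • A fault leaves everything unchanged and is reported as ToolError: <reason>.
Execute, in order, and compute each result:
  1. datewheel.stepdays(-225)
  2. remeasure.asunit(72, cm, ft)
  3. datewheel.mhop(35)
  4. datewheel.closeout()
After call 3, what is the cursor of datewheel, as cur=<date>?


Answer: cur=1845-08-19

Derivation:
# 1. datewheel.stepdays(n='-225') -> 1842-09-19
# 2. remeasure.asunit(v='72', u_from='cm', u_to='ft') -> 300/127
# 3. datewheel.mhop(n='35') -> 1845-08-19
# 4. datewheel.closeout() -> 1845-08-31


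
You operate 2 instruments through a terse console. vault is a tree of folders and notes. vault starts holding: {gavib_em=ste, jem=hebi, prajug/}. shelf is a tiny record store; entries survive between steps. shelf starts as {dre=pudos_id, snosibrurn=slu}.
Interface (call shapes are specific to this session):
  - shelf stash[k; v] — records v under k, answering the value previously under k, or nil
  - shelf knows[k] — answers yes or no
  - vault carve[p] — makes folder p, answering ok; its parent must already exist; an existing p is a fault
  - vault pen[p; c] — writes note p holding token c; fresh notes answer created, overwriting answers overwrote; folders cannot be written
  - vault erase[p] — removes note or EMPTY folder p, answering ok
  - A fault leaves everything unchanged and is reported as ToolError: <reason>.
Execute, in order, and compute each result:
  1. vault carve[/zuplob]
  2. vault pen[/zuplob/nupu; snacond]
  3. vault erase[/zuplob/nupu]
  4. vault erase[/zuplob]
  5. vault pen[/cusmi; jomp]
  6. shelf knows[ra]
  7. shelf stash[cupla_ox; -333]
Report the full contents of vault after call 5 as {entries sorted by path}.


Answer: {cusmi=jomp, gavib_em=ste, jem=hebi, prajug/}

Derivation:
Next I call vault carve on p=/zuplob, and get ok.
Next I call vault pen on p=/zuplob/nupu, c=snacond, — result: created.
Next I call vault erase on p=/zuplob/nupu, → ok.
Invoking vault erase on p=/zuplob, giving ok.
I call vault pen on p=/cusmi, c=jomp, → created.
Using shelf knows on k=ra, → no.
Then shelf stash on k=cupla_ox, v=-333: nil.


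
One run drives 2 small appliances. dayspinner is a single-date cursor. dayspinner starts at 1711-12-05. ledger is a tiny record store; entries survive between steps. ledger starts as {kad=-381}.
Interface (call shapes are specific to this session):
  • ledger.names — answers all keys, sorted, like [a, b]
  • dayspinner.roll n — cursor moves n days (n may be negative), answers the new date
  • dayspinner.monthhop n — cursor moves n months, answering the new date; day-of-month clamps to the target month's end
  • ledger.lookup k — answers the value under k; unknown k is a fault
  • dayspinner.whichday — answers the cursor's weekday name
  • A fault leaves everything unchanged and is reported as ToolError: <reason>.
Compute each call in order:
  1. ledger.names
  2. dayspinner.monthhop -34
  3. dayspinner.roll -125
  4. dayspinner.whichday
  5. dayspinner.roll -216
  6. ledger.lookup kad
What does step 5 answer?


Answer: 1708-03-01

Derivation:
[in] ledger.names
= [kad]
[in] dayspinner.monthhop n: -34
= 1709-02-05
[in] dayspinner.roll n: -125
= 1708-10-03
[in] dayspinner.whichday
= Wednesday
[in] dayspinner.roll n: -216
= 1708-03-01
[in] ledger.lookup k: kad
= -381


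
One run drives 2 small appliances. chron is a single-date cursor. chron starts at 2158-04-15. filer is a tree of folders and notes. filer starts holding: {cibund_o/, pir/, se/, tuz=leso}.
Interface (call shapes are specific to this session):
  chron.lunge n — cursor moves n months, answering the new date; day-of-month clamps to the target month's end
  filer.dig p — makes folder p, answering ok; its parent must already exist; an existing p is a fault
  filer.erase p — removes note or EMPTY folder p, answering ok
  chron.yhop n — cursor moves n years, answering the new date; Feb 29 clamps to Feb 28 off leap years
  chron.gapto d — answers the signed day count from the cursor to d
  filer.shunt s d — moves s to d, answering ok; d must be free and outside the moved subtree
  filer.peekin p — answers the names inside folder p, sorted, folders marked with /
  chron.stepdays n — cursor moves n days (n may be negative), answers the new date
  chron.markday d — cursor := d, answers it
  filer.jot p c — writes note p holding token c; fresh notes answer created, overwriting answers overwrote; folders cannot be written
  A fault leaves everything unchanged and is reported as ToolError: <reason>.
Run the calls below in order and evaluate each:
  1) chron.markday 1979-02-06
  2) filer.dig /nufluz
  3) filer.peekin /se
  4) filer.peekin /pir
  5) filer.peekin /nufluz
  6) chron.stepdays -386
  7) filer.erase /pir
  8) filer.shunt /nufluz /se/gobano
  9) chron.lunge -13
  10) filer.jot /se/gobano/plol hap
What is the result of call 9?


==> chron.markday(1979-02-06)
<== 1979-02-06
==> filer.dig(/nufluz)
<== ok
==> filer.peekin(/se)
<== []
==> filer.peekin(/pir)
<== []
==> filer.peekin(/nufluz)
<== []
==> chron.stepdays(-386)
<== 1978-01-16
==> filer.erase(/pir)
<== ok
==> filer.shunt(/nufluz, /se/gobano)
<== ok
==> chron.lunge(-13)
<== 1976-12-16
==> filer.jot(/se/gobano/plol, hap)
<== created

Answer: 1976-12-16


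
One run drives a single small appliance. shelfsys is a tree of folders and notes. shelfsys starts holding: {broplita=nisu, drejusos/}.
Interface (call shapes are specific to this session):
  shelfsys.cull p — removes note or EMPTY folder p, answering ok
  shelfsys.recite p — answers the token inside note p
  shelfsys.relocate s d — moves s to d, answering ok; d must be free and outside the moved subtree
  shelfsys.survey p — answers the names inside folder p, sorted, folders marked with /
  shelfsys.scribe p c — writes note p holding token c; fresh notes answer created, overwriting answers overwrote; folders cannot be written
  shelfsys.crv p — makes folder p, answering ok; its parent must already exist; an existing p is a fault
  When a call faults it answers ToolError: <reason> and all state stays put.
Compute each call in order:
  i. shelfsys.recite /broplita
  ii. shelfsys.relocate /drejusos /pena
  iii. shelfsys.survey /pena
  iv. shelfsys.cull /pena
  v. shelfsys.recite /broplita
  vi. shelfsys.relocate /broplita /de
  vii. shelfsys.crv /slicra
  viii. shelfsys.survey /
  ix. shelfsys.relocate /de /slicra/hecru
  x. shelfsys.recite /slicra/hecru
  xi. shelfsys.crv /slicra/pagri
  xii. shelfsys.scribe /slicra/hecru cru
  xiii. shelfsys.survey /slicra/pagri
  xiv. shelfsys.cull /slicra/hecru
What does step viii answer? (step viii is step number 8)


·→ shelfsys.recite(p=/broplita)
·← nisu
·→ shelfsys.relocate(s=/drejusos, d=/pena)
·← ok
·→ shelfsys.survey(p=/pena)
·← []
·→ shelfsys.cull(p=/pena)
·← ok
·→ shelfsys.recite(p=/broplita)
·← nisu
·→ shelfsys.relocate(s=/broplita, d=/de)
·← ok
·→ shelfsys.crv(p=/slicra)
·← ok
·→ shelfsys.survey(p=/)
·← [de, slicra/]
·→ shelfsys.relocate(s=/de, d=/slicra/hecru)
·← ok
·→ shelfsys.recite(p=/slicra/hecru)
·← nisu
·→ shelfsys.crv(p=/slicra/pagri)
·← ok
·→ shelfsys.scribe(p=/slicra/hecru, c=cru)
·← overwrote
·→ shelfsys.survey(p=/slicra/pagri)
·← []
·→ shelfsys.cull(p=/slicra/hecru)
·← ok

Answer: [de, slicra/]


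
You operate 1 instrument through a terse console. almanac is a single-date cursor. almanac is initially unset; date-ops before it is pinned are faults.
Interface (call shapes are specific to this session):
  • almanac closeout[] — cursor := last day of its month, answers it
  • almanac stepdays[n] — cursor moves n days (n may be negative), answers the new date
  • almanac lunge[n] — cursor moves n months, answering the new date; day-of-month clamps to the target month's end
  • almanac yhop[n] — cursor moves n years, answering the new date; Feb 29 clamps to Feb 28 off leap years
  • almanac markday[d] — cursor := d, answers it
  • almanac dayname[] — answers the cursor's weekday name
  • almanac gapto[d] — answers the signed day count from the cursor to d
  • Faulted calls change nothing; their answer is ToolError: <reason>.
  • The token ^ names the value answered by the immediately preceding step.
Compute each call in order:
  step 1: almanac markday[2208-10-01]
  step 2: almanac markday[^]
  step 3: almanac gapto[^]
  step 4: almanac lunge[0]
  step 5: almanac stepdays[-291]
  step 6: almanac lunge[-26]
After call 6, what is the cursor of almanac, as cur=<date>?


==> almanac markday(d→2208-10-01)
<== 2208-10-01
==> almanac markday(d→^)
<== 2208-10-01
==> almanac gapto(d→^)
<== 0
==> almanac lunge(n→0)
<== 2208-10-01
==> almanac stepdays(n→-291)
<== 2207-12-15
==> almanac lunge(n→-26)
<== 2205-10-15

Answer: cur=2205-10-15


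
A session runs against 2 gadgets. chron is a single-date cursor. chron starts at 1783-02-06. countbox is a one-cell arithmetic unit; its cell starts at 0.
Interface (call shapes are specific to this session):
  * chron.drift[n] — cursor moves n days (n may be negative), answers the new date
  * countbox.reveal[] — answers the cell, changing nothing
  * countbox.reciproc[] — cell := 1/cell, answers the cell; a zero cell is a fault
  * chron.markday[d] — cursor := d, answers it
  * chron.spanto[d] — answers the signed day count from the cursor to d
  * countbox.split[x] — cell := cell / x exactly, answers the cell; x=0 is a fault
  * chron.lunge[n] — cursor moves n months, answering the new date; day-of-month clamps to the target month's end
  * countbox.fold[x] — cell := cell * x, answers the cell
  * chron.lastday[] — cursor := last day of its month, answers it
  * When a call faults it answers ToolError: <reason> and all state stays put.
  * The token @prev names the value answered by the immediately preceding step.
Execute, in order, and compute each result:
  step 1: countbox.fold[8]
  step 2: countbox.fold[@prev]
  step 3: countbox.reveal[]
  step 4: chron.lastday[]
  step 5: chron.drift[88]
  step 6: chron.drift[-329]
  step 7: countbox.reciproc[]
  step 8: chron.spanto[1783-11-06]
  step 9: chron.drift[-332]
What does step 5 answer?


→ countbox.fold(x='8')
← 0
→ countbox.fold(x='@prev')
← 0
→ countbox.reveal()
← 0
→ chron.lastday()
← 1783-02-28
→ chron.drift(n='88')
← 1783-05-27
→ chron.drift(n='-329')
← 1782-07-02
→ countbox.reciproc()
← ToolError: reciprocal of zero
→ chron.spanto(d='1783-11-06')
← 492
→ chron.drift(n='-332')
← 1781-08-04

Answer: 1783-05-27


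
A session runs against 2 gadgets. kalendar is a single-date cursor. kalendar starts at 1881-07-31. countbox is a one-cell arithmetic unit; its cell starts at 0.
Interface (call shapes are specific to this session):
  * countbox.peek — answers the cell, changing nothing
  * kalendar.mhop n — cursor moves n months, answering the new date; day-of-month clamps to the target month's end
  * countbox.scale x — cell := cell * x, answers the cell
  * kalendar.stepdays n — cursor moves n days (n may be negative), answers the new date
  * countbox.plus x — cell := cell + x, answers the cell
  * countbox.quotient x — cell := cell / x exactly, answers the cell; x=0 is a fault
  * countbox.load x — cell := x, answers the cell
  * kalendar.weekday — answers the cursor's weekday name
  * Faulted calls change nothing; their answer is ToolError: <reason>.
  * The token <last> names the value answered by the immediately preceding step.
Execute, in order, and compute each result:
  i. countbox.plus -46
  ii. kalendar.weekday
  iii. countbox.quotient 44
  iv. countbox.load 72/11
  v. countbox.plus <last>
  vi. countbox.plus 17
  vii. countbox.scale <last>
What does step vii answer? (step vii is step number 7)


Step: countbox.plus[x=-46]
Result: -46
Step: kalendar.weekday[]
Result: Sunday
Step: countbox.quotient[x=44]
Result: -23/22
Step: countbox.load[x=72/11]
Result: 72/11
Step: countbox.plus[x=<last>]
Result: 144/11
Step: countbox.plus[x=17]
Result: 331/11
Step: countbox.scale[x=<last>]
Result: 109561/121

Answer: 109561/121


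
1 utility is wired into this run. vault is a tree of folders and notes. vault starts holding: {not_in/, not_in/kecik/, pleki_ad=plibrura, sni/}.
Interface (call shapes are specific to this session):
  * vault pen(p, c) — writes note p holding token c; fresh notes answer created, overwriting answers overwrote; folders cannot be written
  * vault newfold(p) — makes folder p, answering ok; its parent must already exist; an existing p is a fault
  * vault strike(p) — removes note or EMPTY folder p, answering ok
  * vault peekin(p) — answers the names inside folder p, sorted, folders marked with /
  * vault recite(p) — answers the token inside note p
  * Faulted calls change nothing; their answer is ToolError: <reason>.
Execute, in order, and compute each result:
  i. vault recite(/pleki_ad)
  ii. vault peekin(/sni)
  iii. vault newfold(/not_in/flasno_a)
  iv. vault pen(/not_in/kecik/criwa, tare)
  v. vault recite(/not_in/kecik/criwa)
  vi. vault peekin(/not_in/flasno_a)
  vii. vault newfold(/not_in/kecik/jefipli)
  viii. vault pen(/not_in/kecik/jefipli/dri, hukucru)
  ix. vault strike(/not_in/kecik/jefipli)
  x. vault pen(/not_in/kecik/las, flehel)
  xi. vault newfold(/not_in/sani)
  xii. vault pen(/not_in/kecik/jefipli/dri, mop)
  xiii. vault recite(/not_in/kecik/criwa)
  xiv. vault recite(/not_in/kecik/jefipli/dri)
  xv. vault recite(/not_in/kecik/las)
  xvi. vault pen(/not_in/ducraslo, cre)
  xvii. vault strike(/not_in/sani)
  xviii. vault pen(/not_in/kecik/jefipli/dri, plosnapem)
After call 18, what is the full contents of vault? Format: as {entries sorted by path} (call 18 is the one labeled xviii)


→ vault recite(p='/pleki_ad')
← plibrura
→ vault peekin(p='/sni')
← []
→ vault newfold(p='/not_in/flasno_a')
← ok
→ vault pen(p='/not_in/kecik/criwa', c='tare')
← created
→ vault recite(p='/not_in/kecik/criwa')
← tare
→ vault peekin(p='/not_in/flasno_a')
← []
→ vault newfold(p='/not_in/kecik/jefipli')
← ok
→ vault pen(p='/not_in/kecik/jefipli/dri', c='hukucru')
← created
→ vault strike(p='/not_in/kecik/jefipli')
← ToolError: not empty
→ vault pen(p='/not_in/kecik/las', c='flehel')
← created
→ vault newfold(p='/not_in/sani')
← ok
→ vault pen(p='/not_in/kecik/jefipli/dri', c='mop')
← overwrote
→ vault recite(p='/not_in/kecik/criwa')
← tare
→ vault recite(p='/not_in/kecik/jefipli/dri')
← mop
→ vault recite(p='/not_in/kecik/las')
← flehel
→ vault pen(p='/not_in/ducraslo', c='cre')
← created
→ vault strike(p='/not_in/sani')
← ok
→ vault pen(p='/not_in/kecik/jefipli/dri', c='plosnapem')
← overwrote

Answer: {not_in/, not_in/ducraslo=cre, not_in/flasno_a/, not_in/kecik/, not_in/kecik/criwa=tare, not_in/kecik/jefipli/, not_in/kecik/jefipli/dri=plosnapem, not_in/kecik/las=flehel, pleki_ad=plibrura, sni/}


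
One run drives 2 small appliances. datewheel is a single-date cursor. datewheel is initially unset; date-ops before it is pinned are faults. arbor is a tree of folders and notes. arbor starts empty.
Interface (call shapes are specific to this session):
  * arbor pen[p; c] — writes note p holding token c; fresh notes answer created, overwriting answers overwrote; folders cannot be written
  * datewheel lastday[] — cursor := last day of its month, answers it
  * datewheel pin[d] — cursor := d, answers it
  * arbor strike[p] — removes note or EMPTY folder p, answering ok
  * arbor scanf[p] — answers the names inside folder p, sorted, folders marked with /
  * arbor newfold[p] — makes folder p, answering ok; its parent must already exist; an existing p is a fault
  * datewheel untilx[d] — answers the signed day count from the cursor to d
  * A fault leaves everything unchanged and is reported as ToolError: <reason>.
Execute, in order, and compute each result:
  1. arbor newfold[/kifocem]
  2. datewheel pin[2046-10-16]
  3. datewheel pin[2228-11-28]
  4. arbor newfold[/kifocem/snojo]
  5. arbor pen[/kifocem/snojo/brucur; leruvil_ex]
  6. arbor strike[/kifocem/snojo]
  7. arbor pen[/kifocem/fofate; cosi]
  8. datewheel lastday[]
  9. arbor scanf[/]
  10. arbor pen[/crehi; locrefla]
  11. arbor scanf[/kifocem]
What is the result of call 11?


Answer: [fofate, snojo/]

Derivation:
·→ arbor newfold(p→/kifocem)
·← ok
·→ datewheel pin(d→2046-10-16)
·← 2046-10-16
·→ datewheel pin(d→2228-11-28)
·← 2228-11-28
·→ arbor newfold(p→/kifocem/snojo)
·← ok
·→ arbor pen(p→/kifocem/snojo/brucur, c→leruvil_ex)
·← created
·→ arbor strike(p→/kifocem/snojo)
·← ToolError: not empty
·→ arbor pen(p→/kifocem/fofate, c→cosi)
·← created
·→ datewheel lastday()
·← 2228-11-30
·→ arbor scanf(p→/)
·← [kifocem/]
·→ arbor pen(p→/crehi, c→locrefla)
·← created
·→ arbor scanf(p→/kifocem)
·← [fofate, snojo/]


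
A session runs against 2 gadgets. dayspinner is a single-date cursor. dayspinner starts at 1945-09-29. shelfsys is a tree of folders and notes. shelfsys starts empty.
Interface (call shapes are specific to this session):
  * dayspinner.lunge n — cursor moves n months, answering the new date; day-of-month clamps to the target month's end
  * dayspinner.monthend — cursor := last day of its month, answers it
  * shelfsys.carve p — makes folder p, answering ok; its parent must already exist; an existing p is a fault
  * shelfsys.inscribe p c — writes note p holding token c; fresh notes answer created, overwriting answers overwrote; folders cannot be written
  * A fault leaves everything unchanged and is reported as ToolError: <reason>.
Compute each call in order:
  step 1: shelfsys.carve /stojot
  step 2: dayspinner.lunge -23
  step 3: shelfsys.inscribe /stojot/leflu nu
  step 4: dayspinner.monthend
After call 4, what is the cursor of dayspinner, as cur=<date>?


// shelfsys.carve(p: /stojot) => ok
// dayspinner.lunge(n: -23) => 1943-10-29
// shelfsys.inscribe(p: /stojot/leflu, c: nu) => created
// dayspinner.monthend() => 1943-10-31

Answer: cur=1943-10-31


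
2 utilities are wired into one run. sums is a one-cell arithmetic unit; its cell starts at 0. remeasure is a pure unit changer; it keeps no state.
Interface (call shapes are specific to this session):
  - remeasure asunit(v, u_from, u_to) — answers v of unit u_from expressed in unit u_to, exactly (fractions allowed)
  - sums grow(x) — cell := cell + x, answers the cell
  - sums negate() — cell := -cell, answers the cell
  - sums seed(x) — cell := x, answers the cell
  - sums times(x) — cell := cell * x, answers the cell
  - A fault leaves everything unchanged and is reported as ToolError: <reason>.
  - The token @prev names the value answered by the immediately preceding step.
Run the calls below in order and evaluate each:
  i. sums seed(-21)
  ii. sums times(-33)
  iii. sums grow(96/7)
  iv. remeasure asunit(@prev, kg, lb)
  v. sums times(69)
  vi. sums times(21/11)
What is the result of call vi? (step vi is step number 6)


==> sums seed(x: -21)
<== -21
==> sums times(x: -33)
<== 693
==> sums grow(x: 96/7)
<== 4947/7
==> remeasure asunit(v: @prev, u_from: kg, u_to: lb)
<== 5100000000/3273347
==> sums times(x: 69)
<== 341343/7
==> sums times(x: 21/11)
<== 1024029/11

Answer: 1024029/11


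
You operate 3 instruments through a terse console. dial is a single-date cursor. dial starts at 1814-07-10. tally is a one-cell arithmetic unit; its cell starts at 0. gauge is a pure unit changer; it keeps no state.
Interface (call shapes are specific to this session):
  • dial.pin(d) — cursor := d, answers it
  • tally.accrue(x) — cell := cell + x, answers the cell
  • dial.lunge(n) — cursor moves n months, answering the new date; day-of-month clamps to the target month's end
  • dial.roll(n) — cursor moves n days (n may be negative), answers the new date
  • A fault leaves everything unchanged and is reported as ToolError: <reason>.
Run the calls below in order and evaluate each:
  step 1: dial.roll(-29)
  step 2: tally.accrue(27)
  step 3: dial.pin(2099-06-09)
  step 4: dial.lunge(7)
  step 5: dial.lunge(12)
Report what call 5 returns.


Answer: 2101-01-09

Derivation:
-- 1. dial.roll(n=-29) -> 1814-06-11
-- 2. tally.accrue(x=27) -> 27
-- 3. dial.pin(d=2099-06-09) -> 2099-06-09
-- 4. dial.lunge(n=7) -> 2100-01-09
-- 5. dial.lunge(n=12) -> 2101-01-09


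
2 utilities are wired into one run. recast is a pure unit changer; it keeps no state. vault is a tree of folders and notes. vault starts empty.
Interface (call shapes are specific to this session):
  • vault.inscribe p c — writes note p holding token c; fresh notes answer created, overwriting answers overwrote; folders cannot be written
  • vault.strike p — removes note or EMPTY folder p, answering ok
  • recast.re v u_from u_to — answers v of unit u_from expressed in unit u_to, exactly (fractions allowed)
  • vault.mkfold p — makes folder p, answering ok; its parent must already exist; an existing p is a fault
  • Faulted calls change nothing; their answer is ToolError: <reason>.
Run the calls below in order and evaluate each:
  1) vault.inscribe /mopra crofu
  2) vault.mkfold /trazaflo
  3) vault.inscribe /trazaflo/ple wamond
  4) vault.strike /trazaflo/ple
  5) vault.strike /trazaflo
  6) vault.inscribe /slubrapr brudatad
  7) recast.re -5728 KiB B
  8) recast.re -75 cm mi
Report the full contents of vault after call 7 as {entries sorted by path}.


[in] vault.inscribe p=/mopra c=crofu
:: created
[in] vault.mkfold p=/trazaflo
:: ok
[in] vault.inscribe p=/trazaflo/ple c=wamond
:: created
[in] vault.strike p=/trazaflo/ple
:: ok
[in] vault.strike p=/trazaflo
:: ok
[in] vault.inscribe p=/slubrapr c=brudatad
:: created
[in] recast.re v=-5728 u_from=KiB u_to=B
:: -5865472
[in] recast.re v=-75 u_from=cm u_to=mi
:: -125/268224

Answer: {mopra=crofu, slubrapr=brudatad}


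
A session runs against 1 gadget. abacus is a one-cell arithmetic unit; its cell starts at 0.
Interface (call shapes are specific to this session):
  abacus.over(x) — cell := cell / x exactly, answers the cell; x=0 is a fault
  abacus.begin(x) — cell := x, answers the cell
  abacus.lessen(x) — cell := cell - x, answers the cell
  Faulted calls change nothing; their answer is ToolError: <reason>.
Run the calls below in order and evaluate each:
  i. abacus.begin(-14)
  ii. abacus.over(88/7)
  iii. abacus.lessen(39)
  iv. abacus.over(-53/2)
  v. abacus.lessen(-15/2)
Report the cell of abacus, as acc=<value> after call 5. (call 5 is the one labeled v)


// abacus.begin(x: -14) == -14
// abacus.over(x: 88/7) == -49/44
// abacus.lessen(x: 39) == -1765/44
// abacus.over(x: -53/2) == 1765/1166
// abacus.lessen(x: -15/2) == 5255/583

Answer: acc=5255/583


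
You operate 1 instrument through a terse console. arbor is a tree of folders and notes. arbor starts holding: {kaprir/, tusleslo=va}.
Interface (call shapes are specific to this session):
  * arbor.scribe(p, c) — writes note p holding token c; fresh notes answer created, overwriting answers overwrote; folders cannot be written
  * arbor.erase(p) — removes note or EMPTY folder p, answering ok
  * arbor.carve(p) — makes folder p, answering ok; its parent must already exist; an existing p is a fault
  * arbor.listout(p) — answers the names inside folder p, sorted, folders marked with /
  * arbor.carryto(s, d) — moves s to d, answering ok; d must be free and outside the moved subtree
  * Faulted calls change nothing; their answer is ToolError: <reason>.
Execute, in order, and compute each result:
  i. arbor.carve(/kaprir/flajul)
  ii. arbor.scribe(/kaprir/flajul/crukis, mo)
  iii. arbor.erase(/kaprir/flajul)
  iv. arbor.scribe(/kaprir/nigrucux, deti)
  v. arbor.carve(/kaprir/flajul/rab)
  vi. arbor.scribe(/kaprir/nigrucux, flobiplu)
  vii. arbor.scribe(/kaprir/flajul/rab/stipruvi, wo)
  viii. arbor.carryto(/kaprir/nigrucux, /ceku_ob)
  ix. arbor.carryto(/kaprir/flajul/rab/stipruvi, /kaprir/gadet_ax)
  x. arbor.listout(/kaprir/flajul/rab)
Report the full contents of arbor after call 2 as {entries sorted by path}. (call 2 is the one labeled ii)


Using carve on /kaprir/flajul: ok.
Next I call scribe on /kaprir/flajul/crukis, mo, — result: created.
Invoking erase on /kaprir/flajul, which returns ToolError: not empty.
I invoke scribe on /kaprir/nigrucux, deti, yielding created.
Next I call carve on /kaprir/flajul/rab, and get ok.
Next I call scribe on /kaprir/nigrucux, flobiplu, — result: overwrote.
I use scribe on /kaprir/flajul/rab/stipruvi, wo, and observe created.
Now I run carryto on /kaprir/nigrucux, /ceku_ob, giving ok.
Using carryto on /kaprir/flajul/rab/stipruvi, /kaprir/gadet_ax, yielding ok.
Invoking listout on /kaprir/flajul/rab, and observe [].

Answer: {kaprir/, kaprir/flajul/, kaprir/flajul/crukis=mo, tusleslo=va}


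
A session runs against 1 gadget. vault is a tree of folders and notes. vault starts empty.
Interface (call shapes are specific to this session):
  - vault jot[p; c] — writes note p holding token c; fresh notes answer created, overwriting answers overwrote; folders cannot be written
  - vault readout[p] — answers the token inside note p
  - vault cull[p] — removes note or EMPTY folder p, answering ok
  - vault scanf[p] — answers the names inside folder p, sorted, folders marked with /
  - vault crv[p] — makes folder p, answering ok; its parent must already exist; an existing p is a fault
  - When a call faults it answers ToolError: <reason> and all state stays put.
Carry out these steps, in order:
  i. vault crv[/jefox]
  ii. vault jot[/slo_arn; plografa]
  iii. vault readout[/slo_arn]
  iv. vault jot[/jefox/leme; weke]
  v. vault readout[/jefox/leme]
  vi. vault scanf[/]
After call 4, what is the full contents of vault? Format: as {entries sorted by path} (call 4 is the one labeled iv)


Answer: {jefox/, jefox/leme=weke, slo_arn=plografa}

Derivation:
Act: vault crv[p→/jefox]
Obs: ok
Act: vault jot[p→/slo_arn; c→plografa]
Obs: created
Act: vault readout[p→/slo_arn]
Obs: plografa
Act: vault jot[p→/jefox/leme; c→weke]
Obs: created
Act: vault readout[p→/jefox/leme]
Obs: weke
Act: vault scanf[p→/]
Obs: [jefox/, slo_arn]


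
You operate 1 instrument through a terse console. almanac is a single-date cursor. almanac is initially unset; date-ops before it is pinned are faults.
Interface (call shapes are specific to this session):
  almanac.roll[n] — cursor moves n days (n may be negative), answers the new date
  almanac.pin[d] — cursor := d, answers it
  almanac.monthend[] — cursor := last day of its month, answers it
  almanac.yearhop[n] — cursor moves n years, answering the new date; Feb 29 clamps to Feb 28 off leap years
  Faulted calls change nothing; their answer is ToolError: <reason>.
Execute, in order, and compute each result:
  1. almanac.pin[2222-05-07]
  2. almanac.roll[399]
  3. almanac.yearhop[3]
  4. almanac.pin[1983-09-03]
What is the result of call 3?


-- 1. pin(2222-05-07) -> 2222-05-07
-- 2. roll(399) -> 2223-06-10
-- 3. yearhop(3) -> 2226-06-10
-- 4. pin(1983-09-03) -> 1983-09-03

Answer: 2226-06-10
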